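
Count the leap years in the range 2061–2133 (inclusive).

17

Years divisible by 4: 2064, 2068, …, 2132 — 18 in all.
Of these, 2100 is divisible by 100 but not 400, so not leap.
Leap years: 18 − 1 = 17.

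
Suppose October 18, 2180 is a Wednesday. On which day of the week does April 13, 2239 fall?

Saturday

From October 18, 2180 to October 18, 2238: 58 years, of which 13 contain a Feb 29 — 45×365 + 13×366 = 21183 days.
(2200 is not a leap year (divisible by 100 but not 400).)
October 2238: 31 − 18 = 13 days remain.
Then November (30), December (31), January (31), February 2239 (28), March (31): 30 + 31 + 31 + 28 + 31 = 151 days.
April 1–13, 2239: 13 days.
Residual: 177 days.
Total: 21360 days.
21360 mod 7 = 3, so 3 days after Wednesday is Saturday.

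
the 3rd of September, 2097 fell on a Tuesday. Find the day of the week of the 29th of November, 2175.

Day-of-year of September 3, 2097: 246.
Day-of-year of November 29, 2175: 333.
2097 has 365 days, so 365 − 246 = 119 days remain in 2097.
Full years 2098–2174: 59 common + 18 leap = 59×365 + 18×366 = 28123 days.
Total: 119 + 28123 + 333 = 28575 days.
28575 mod 7 = 1, so 1 day after Tuesday is Wednesday.

Wednesday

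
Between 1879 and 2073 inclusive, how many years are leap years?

48

Years divisible by 4: 1880, 1884, …, 2072 — 49 in all.
Of these, 1900 is divisible by 100 but not 400, so not leap.
2000 is divisible by 400, so still leap.
Leap years: 49 − 1 = 48.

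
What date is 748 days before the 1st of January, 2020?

the 14th of December, 2017

Count 748 days before January 1, 2020:
December 14, 2017 → December 14, 2018: 365 days.
December 14, 2018 → December 14, 2019: 365 days.
December 2019: 31 − 14 = 17 days remain.
January 1, 2020: 1 day.
Residual: 18 days.
Total: 748 days.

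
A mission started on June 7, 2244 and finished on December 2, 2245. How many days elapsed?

June 7, 2244 → June 7, 2245: 365 days.
June 2245: 30 − 7 = 23 days remain.
Then July (31), August (31), September (30), October (31), November (30): 31 + 31 + 30 + 31 + 30 = 153 days.
December 1–2, 2245: 2 days.
Residual: 178 days.
Total: 543 days.

543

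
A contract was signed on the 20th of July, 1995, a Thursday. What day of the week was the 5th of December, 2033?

Monday

Day-of-year of July 20, 1995: 201.
Day-of-year of December 5, 2033: 339.
1995 has 365 days, so 365 − 201 = 164 days remain in 1995.
Full years 1996–2032: 27 common + 10 leap = 27×365 + 10×366 = 13515 days.
Total: 164 + 13515 + 339 = 14018 days.
14018 mod 7 = 4, so 4 days after Thursday is Monday.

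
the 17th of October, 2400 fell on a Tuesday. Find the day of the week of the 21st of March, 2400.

Tuesday

Count forward from the earlier date (March 21, 2400) to the later (October 17, 2400):
March 2400: 31 − 21 = 10 days remain.
Then April (30), May (31), June (30), July (31), August (31), September (30): 30 + 31 + 30 + 31 + 31 + 30 = 183 days.
October 1–17, 2400: 17 days.
Total: 10 + 183 + 17 = 210 days.
210 is a multiple of 7, so the 21st of March, 2400 falls on the same weekday: Tuesday.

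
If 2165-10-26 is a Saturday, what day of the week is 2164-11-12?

Count forward from the earlier date (November 12, 2164) to the later (October 26, 2165):
Day-of-year of November 12, 2164: 317.
Day-of-year of October 26, 2165: 299.
2164 has 366 days, so 366 − 317 = 49 days remain in 2164.
Total: 49 + 299 = 348 days.
348 mod 7 = 5, so 5 days before Saturday is Monday.

Monday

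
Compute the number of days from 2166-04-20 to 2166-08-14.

April 2166: 30 − 20 = 10 days remain.
Then May (31), June (30), July (31): 31 + 30 + 31 = 92 days.
August 1–14, 2166: 14 days.
Total: 10 + 92 + 14 = 116 days.

116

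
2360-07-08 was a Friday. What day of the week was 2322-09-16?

Count forward from the earlier date (September 16, 2322) to the later (July 8, 2360):
From September 16, 2322 to September 16, 2359: 37 years, of which 9 contain a Feb 29 — 28×365 + 9×366 = 13514 days.
September 2359: 30 − 16 = 14 days remain.
Then 9 full months totalling 274 days.
July 1–8, 2360: 8 days.
Residual: 296 days.
Total: 13810 days.
13810 mod 7 = 6, so 6 days before Friday is Saturday.

Saturday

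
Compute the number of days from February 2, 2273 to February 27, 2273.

25

Within February 2273: 27 − 2 = 25 days.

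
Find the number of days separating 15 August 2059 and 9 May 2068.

From August 15, 2059 to August 15, 2067: 8 years, of which 2 contain a Feb 29 — 6×365 + 2×366 = 2922 days.
August 2067: 31 − 15 = 16 days remain.
Then September (30), October (31), November (30), December (31), January (31), February 2068 (29), March (31), April (30): 30 + 31 + 30 + 31 + 31 + 29 + 31 + 30 = 243 days.
May 1–9, 2068: 9 days.
Residual: 268 days.
Total: 3190 days.

3190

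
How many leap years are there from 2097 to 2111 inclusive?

Years divisible by 4 in [2097, 2111]: 2100, 2104, 2108.
Of these, 2100 is divisible by 100 but not 400, so not leap.
Leap years: 3 − 1 = 2.

2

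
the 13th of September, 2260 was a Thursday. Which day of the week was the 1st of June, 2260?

Friday

Count forward from the earlier date (June 1, 2260) to the later (September 13, 2260):
June 2260: 30 − 1 = 29 days remain.
Then July (31), August (31): 31 + 31 = 62 days.
September 1–13, 2260: 13 days.
Total: 29 + 62 + 13 = 104 days.
104 mod 7 = 6, so 6 days before Thursday is Friday.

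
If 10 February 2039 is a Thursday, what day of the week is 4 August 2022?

Thursday

Count forward from the earlier date (August 4, 2022) to the later (February 10, 2039):
Day-of-year of August 4, 2022: 216.
Day-of-year of February 10, 2039: 41.
2022 has 365 days, so 365 − 216 = 149 days remain in 2022.
Full years 2023–2038: 12 common + 4 leap = 12×365 + 4×366 = 5844 days.
Total: 149 + 5844 + 41 = 6034 days.
6034 is a multiple of 7, so 4 August 2022 falls on the same weekday: Thursday.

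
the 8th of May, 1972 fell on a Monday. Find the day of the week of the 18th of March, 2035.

Day-of-year of May 8, 1972: 129.
Day-of-year of March 18, 2035: 77.
1972 has 366 days, so 366 − 129 = 237 days remain in 1972.
Full years 1973–2034: 47 common + 15 leap = 47×365 + 15×366 = 22645 days.
Total: 237 + 22645 + 77 = 22959 days.
22959 mod 7 = 6, so 6 days after Monday is Sunday.

Sunday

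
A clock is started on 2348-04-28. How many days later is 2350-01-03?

615

April 2348: 30 − 28 = 2 days remain.
Then 20 full months totalling 610 days.
January 1–3, 2350: 3 days.
Total: 2 + 610 + 3 = 615 days.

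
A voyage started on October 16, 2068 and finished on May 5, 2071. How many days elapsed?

October 16, 2068 → October 16, 2069: 365 days.
October 16, 2069 → October 16, 2070: 365 days.
October 2070: 31 − 16 = 15 days remain.
Then November (30), December (31), January (31), February 2071 (28), March (31), April (30): 30 + 31 + 31 + 28 + 31 + 30 = 181 days.
May 1–5, 2071: 5 days.
Residual: 201 days.
Total: 931 days.

931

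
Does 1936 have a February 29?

1936 is a leap year.

Yes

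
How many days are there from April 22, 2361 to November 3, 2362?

560

April 2361: 30 − 22 = 8 days remain.
Then 18 full months totalling 549 days.
November 1–3, 2362: 3 days.
Total: 8 + 549 + 3 = 560 days.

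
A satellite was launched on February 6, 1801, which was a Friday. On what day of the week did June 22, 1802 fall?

Tuesday

Day-of-year of February 6, 1801: 37.
Day-of-year of June 22, 1802: 173.
1801 has 365 days, so 365 − 37 = 328 days remain in 1801.
Total: 328 + 173 = 501 days.
501 mod 7 = 4, so 4 days after Friday is Tuesday.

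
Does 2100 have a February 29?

2100 is not a leap year (divisible by 100 but not 400).

No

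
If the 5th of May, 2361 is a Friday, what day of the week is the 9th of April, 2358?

Wednesday

Count forward from the earlier date (April 9, 2358) to the later (May 5, 2361):
April 9, 2358 → April 9, 2359: 365 days.
April 9, 2359 → April 9, 2360: 366 days (2360 is a leap year).
April 9, 2360 → April 9, 2361: 365 days.
April 2361: 30 − 9 = 21 days remain.
May 1–5, 2361: 5 days.
Residual: 26 days.
Total: 1122 days.
1122 mod 7 = 2, so 2 days before Friday is Wednesday.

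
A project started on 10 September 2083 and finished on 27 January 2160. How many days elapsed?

From September 10, 2083 to September 10, 2159: 76 years, of which 18 contain a Feb 29 — 58×365 + 18×366 = 27758 days.
(2100 is not a leap year (divisible by 100 but not 400).)
September 2159: 30 − 10 = 20 days remain.
Then October (31), November (30), December (31): 31 + 30 + 31 = 92 days.
January 1–27, 2160: 27 days.
Residual: 139 days.
Total: 27897 days.

27897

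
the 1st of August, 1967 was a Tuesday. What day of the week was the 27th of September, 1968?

Friday

Day-of-year of August 1, 1967: 213.
Day-of-year of September 27, 1968: 271.
1967 has 365 days, so 365 − 213 = 152 days remain in 1967.
Total: 152 + 271 = 423 days.
423 mod 7 = 3, so 3 days after Tuesday is Friday.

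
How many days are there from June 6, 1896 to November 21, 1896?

June 1896: 30 − 6 = 24 days remain.
Then July (31), August (31), September (30), October (31): 31 + 31 + 30 + 31 = 123 days.
November 1–21, 1896: 21 days.
Total: 24 + 123 + 21 = 168 days.

168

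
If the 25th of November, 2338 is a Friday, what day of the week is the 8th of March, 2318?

Count forward from the earlier date (March 8, 2318) to the later (November 25, 2338):
Day-of-year of March 8, 2318: 67.
Day-of-year of November 25, 2338: 329.
2318 has 365 days, so 365 − 67 = 298 days remain in 2318.
Full years 2319–2337: 14 common + 5 leap = 14×365 + 5×366 = 6940 days.
Total: 298 + 6940 + 329 = 7567 days.
7567 is a multiple of 7, so the 8th of March, 2318 falls on the same weekday: Friday.

Friday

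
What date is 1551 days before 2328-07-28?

2324-04-29

Count 1551 days before July 28, 2328:
Day-of-year of April 29, 2324: 120.
Day-of-year of July 28, 2328: 210.
2324 has 366 days, so 366 − 120 = 246 days remain in 2324.
Full years: 2325: 365; 2326: 365; 2327: 365. Sum = 1095.
Total: 246 + 1095 + 210 = 1551 days.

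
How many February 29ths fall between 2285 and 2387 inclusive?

Years divisible by 4: 2288, 2292, …, 2384 — 25 in all.
Of these, 2300 is divisible by 100 but not 400, so not leap.
Leap years: 25 − 1 = 24.

24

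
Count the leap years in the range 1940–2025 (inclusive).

22

Years divisible by 4: 1940, 1944, …, 2024 — 22 in all.
2000 is divisible by 400, so still leap.
No century exceptions apply. Count: 22.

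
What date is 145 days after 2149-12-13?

2150-05-07

Count 145 days after December 13, 2149:
December 2149: 31 − 13 = 18 days remain.
Then January (31), February 2150 (28), March (31), April (30): 31 + 28 + 31 + 30 = 120 days.
May 1–7, 2150: 7 days.
Residual: 145 days.
Total: 145 days.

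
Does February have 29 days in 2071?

2071 is not a leap year.

No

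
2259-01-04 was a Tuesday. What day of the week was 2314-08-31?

From January 4, 2259 to January 4, 2314: 55 years, of which 13 contain a Feb 29 — 42×365 + 13×366 = 20088 days.
(2300 is not a leap year (divisible by 100 but not 400).)
January 2314: 31 − 4 = 27 days remain.
Then February 2314 (28), March (31), April (30), May (31), June (30), July (31): 28 + 31 + 30 + 31 + 30 + 31 = 181 days.
August 1–31, 2314: 31 days.
Residual: 239 days.
Total: 20327 days.
20327 mod 7 = 6, so 6 days after Tuesday is Monday.

Monday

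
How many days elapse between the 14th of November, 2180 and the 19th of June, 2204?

Day-of-year of November 14, 2180: 319.
Day-of-year of June 19, 2204: 171.
2180 has 366 days, so 366 − 319 = 47 days remain in 2180.
Full years 2181–2203: 19 common + 4 leap = 19×365 + 4×366 = 8399 days.
Total: 47 + 8399 + 171 = 8617 days.

8617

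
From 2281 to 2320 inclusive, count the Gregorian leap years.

9

Years divisible by 4 in [2281, 2320]: 2284, 2288, 2292, 2296, 2300, 2304, 2308, 2312, 2316, 2320.
Of these, 2300 is divisible by 100 but not 400, so not leap.
Leap years: 10 − 1 = 9.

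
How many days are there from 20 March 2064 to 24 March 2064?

Within March 2064: 24 − 20 = 4 days.

4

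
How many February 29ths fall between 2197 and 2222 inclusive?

5

Years divisible by 4 in [2197, 2222]: 2200, 2204, 2208, 2212, 2216, 2220.
Of these, 2200 is divisible by 100 but not 400, so not leap.
Leap years: 6 − 1 = 5.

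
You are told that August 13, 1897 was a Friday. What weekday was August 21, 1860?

Tuesday

Count forward from the earlier date (August 21, 1860) to the later (August 13, 1897):
Day-of-year of August 21, 1860: 234.
Day-of-year of August 13, 1897: 225.
1860 has 366 days, so 366 − 234 = 132 days remain in 1860.
Full years 1861–1896: 27 common + 9 leap = 27×365 + 9×366 = 13149 days.
Total: 132 + 13149 + 225 = 13506 days.
13506 mod 7 = 3, so 3 days before Friday is Tuesday.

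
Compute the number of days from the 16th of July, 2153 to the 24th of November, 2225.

From July 16, 2153 to July 16, 2225: 72 years, of which 17 contain a Feb 29 — 55×365 + 17×366 = 26297 days.
(2200 is not a leap year (divisible by 100 but not 400).)
July 2225: 31 − 16 = 15 days remain.
Then August (31), September (30), October (31): 31 + 30 + 31 = 92 days.
November 1–24, 2225: 24 days.
Residual: 131 days.
Total: 26428 days.

26428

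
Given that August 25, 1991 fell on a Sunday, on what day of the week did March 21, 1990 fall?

Wednesday

Count forward from the earlier date (March 21, 1990) to the later (August 25, 1991):
Day-of-year of March 21, 1990: 80.
Day-of-year of August 25, 1991: 237.
1990 has 365 days, so 365 − 80 = 285 days remain in 1990.
Total: 285 + 237 = 522 days.
522 mod 7 = 4, so 4 days before Sunday is Wednesday.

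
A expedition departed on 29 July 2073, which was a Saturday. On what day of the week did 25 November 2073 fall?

Saturday

July 2073: 31 − 29 = 2 days remain.
Then August (31), September (30), October (31): 31 + 30 + 31 = 92 days.
November 1–25, 2073: 25 days.
Total: 2 + 92 + 25 = 119 days.
119 is a multiple of 7, so 25 November 2073 falls on the same weekday: Saturday.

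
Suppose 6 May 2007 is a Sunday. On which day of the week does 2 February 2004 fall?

Monday

Count forward from the earlier date (February 2, 2004) to the later (May 6, 2007):
Day-of-year of February 2, 2004: 33.
Day-of-year of May 6, 2007: 126.
2004 has 366 days, so 366 − 33 = 333 days remain in 2004.
Full years: 2005: 365; 2006: 365. Sum = 730.
Total: 333 + 730 + 126 = 1189 days.
1189 mod 7 = 6, so 6 days before Sunday is Monday.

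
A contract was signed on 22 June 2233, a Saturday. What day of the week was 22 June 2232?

Count forward from the earlier date (June 22, 2232) to the later (June 22, 2233):
June 22, 2232 → June 22, 2233: 365 days.
Total: 365 days.
365 mod 7 = 1, so 1 day before Saturday is Friday.

Friday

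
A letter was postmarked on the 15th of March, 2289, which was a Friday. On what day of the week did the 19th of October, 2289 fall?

Saturday

March 2289: 31 − 15 = 16 days remain.
Then April (30), May (31), June (30), July (31), August (31), September (30): 30 + 31 + 30 + 31 + 31 + 30 = 183 days.
October 1–19, 2289: 19 days.
Total: 16 + 183 + 19 = 218 days.
218 mod 7 = 1, so 1 day after Friday is Saturday.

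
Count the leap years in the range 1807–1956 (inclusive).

Years divisible by 4: 1808, 1812, …, 1956 — 38 in all.
Of these, 1900 is divisible by 100 but not 400, so not leap.
Leap years: 38 − 1 = 37.

37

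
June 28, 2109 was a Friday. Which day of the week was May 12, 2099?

Count forward from the earlier date (May 12, 2099) to the later (June 28, 2109):
From May 12, 2099 to May 12, 2109: 10 years, of which 2 contain a Feb 29 — 8×365 + 2×366 = 3652 days.
(2100 is not a leap year (divisible by 100 but not 400).)
May 2109: 31 − 12 = 19 days remain.
June 1–28, 2109: 28 days.
Residual: 47 days.
Total: 3699 days.
3699 mod 7 = 3, so 3 days before Friday is Tuesday.

Tuesday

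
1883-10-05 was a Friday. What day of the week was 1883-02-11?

Sunday

Count forward from the earlier date (February 11, 1883) to the later (October 5, 1883):
February 1883: 28 − 11 = 17 days remain (1883 is not a leap year, so February has 28 days).
Then March (31), April (30), May (31), June (30), July (31), August (31), September (30): 31 + 30 + 31 + 30 + 31 + 31 + 30 = 214 days.
October 1–5, 1883: 5 days.
Total: 17 + 214 + 5 = 236 days.
236 mod 7 = 5, so 5 days before Friday is Sunday.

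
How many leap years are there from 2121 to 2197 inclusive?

19

Years divisible by 4: 2124, 2128, …, 2196 — 19 in all.
No century exceptions apply. Count: 19.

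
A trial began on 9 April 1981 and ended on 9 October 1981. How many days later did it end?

183

April 1981: 30 − 9 = 21 days remain.
Then May (31), June (30), July (31), August (31), September (30): 31 + 30 + 31 + 31 + 30 = 153 days.
October 1–9, 1981: 9 days.
Total: 21 + 153 + 9 = 183 days.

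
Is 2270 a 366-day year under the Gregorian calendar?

2270 is not a leap year.

No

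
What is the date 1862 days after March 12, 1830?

April 17, 1835

Count 1862 days after March 12, 1830:
March 12, 1830 → March 12, 1831: 365 days.
March 12, 1831 → March 12, 1832: 366 days (1832 is a leap year).
March 12, 1832 → March 12, 1833: 365 days.
March 12, 1833 → March 12, 1834: 365 days.
March 12, 1834 → March 12, 1835: 365 days.
March 1835: 31 − 12 = 19 days remain.
April 1–17, 1835: 17 days.
Residual: 36 days.
Total: 1862 days.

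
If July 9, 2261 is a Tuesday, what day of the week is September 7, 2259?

Count forward from the earlier date (September 7, 2259) to the later (July 9, 2261):
September 7, 2259 → September 7, 2260: 366 days (2260 is a leap year).
September 2260: 30 − 7 = 23 days remain.
Then 9 full months totalling 273 days.
July 1–9, 2261: 9 days.
Residual: 305 days.
Total: 671 days.
671 mod 7 = 6, so 6 days before Tuesday is Wednesday.

Wednesday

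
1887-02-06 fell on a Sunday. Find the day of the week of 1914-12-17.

Day-of-year of February 6, 1887: 37.
Day-of-year of December 17, 1914: 351.
1887 has 365 days, so 365 − 37 = 328 days remain in 1887.
Full years 1888–1913: 20 common + 6 leap = 20×365 + 6×366 = 9496 days.
Total: 328 + 9496 + 351 = 10175 days.
10175 mod 7 = 4, so 4 days after Sunday is Thursday.

Thursday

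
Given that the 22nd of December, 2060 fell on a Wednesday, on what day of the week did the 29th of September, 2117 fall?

Wednesday

From December 22, 2060 to December 22, 2116: 56 years, of which 13 contain a Feb 29 — 43×365 + 13×366 = 20453 days.
(2100 is not a leap year (divisible by 100 but not 400).)
December 2116: 31 − 22 = 9 days remain.
Then January (31), February 2117 (28), March (31), April (30), May (31), June (30), July (31), August (31): 31 + 28 + 31 + 30 + 31 + 30 + 31 + 31 = 243 days.
September 1–29, 2117: 29 days.
Residual: 281 days.
Total: 20734 days.
20734 is a multiple of 7, so the 29th of September, 2117 falls on the same weekday: Wednesday.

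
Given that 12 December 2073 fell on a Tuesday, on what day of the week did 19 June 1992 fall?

Count forward from the earlier date (June 19, 1992) to the later (December 12, 2073):
Day-of-year of June 19, 1992: 171.
Day-of-year of December 12, 2073: 346.
1992 has 366 days, so 366 − 171 = 195 days remain in 1992.
Full years 1993–2072: 60 common + 20 leap = 60×365 + 20×366 = 29220 days.
Total: 195 + 29220 + 346 = 29761 days.
29761 mod 7 = 4, so 4 days before Tuesday is Friday.

Friday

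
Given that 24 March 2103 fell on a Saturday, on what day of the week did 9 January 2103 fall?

Tuesday

Count forward from the earlier date (January 9, 2103) to the later (March 24, 2103):
January 2103: 31 − 9 = 22 days remain.
Then February 2103 (28): 28 days.
March 1–24, 2103: 24 days.
Total: 22 + 28 + 24 = 74 days.
74 mod 7 = 4, so 4 days before Saturday is Tuesday.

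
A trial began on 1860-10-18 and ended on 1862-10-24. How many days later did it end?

736

October 1860: 31 − 18 = 13 days remain.
Then 23 full months totalling 699 days.
October 1–24, 1862: 24 days.
Total: 13 + 699 + 24 = 736 days.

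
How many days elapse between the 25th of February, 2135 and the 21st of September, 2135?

208

February 2135: 28 − 25 = 3 days remain (2135 is not a leap year, so February has 28 days).
Then March (31), April (30), May (31), June (30), July (31), August (31): 31 + 30 + 31 + 30 + 31 + 31 = 184 days.
September 1–21, 2135: 21 days.
Total: 3 + 184 + 21 = 208 days.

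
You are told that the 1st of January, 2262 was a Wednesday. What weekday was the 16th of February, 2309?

Tuesday

From January 1, 2262 to January 1, 2309: 47 years, of which 11 contain a Feb 29 — 36×365 + 11×366 = 17166 days.
(2300 is not a leap year (divisible by 100 but not 400).)
January 2309: 31 − 1 = 30 days remain.
February 1–16, 2309: 16 days (2309 is not a leap year).
Residual: 46 days.
Total: 17212 days.
17212 mod 7 = 6, so 6 days after Wednesday is Tuesday.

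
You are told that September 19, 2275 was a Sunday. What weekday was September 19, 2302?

From September 19, 2275 to September 19, 2302: 27 years, of which 6 contain a Feb 29 — 21×365 + 6×366 = 9861 days.
(2300 is not a leap year (divisible by 100 but not 400).)
Total: 9861 days.
9861 mod 7 = 5, so 5 days after Sunday is Friday.

Friday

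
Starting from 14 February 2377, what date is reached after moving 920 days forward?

23 August 2379

Count 920 days after February 14, 2377:
February 2377: 28 − 14 = 14 days remain (2377 is not a leap year, so February has 28 days).
Then 29 full months totalling 883 days.
August 1–23, 2379: 23 days.
Total: 14 + 883 + 23 = 920 days.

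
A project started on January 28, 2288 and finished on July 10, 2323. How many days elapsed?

12946

Day-of-year of January 28, 2288: 28.
Day-of-year of July 10, 2323: 191.
2288 has 366 days, so 366 − 28 = 338 days remain in 2288.
Full years 2289–2322: 27 common + 7 leap = 27×365 + 7×366 = 12417 days.
Total: 338 + 12417 + 191 = 12946 days.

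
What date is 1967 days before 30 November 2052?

13 July 2047

Count 1967 days before November 30, 2052:
Day-of-year of July 13, 2047: 194.
Day-of-year of November 30, 2052: 335.
2047 has 365 days, so 365 − 194 = 171 days remain in 2047.
Full years: 2048: 366; 2049: 365; 2050: 365; 2051: 365. Sum = 1461.
Total: 171 + 1461 + 335 = 1967 days.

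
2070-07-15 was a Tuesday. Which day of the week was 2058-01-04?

Count forward from the earlier date (January 4, 2058) to the later (July 15, 2070):
Day-of-year of January 4, 2058: 4.
Day-of-year of July 15, 2070: 196.
2058 has 365 days, so 365 − 4 = 361 days remain in 2058.
Full years 2059–2069: 8 common + 3 leap = 8×365 + 3×366 = 4018 days.
Total: 361 + 4018 + 196 = 4575 days.
4575 mod 7 = 4, so 4 days before Tuesday is Friday.

Friday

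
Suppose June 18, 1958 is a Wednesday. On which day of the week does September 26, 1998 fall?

Saturday

Day-of-year of June 18, 1958: 169.
Day-of-year of September 26, 1998: 269.
1958 has 365 days, so 365 − 169 = 196 days remain in 1958.
Full years 1959–1997: 29 common + 10 leap = 29×365 + 10×366 = 14245 days.
Total: 196 + 14245 + 269 = 14710 days.
14710 mod 7 = 3, so 3 days after Wednesday is Saturday.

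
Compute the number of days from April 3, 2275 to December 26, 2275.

267

April 2275: 30 − 3 = 27 days remain.
Then May (31), June (30), July (31), August (31), September (30), October (31), November (30): 31 + 30 + 31 + 31 + 30 + 31 + 30 = 214 days.
December 1–26, 2275: 26 days.
Total: 27 + 214 + 26 = 267 days.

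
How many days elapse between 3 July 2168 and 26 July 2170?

753

July 2168: 31 − 3 = 28 days remain.
Then 23 full months totalling 699 days.
July 1–26, 2170: 26 days.
Total: 28 + 699 + 26 = 753 days.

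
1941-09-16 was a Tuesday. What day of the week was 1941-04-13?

Sunday

Count forward from the earlier date (April 13, 1941) to the later (September 16, 1941):
April 1941: 30 − 13 = 17 days remain.
Then May (31), June (30), July (31), August (31): 31 + 30 + 31 + 31 = 123 days.
September 1–16, 1941: 16 days.
Total: 17 + 123 + 16 = 156 days.
156 mod 7 = 2, so 2 days before Tuesday is Sunday.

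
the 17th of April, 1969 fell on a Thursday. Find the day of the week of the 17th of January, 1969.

Friday

Count forward from the earlier date (January 17, 1969) to the later (April 17, 1969):
January 1969: 31 − 17 = 14 days remain.
Then February 1969 (28), March (31): 28 + 31 = 59 days.
April 1–17, 1969: 17 days.
Total: 14 + 59 + 17 = 90 days.
90 mod 7 = 6, so 6 days before Thursday is Friday.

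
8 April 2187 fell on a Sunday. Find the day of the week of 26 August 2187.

Sunday

April 2187: 30 − 8 = 22 days remain.
Then May (31), June (30), July (31): 31 + 30 + 31 = 92 days.
August 1–26, 2187: 26 days.
Total: 22 + 92 + 26 = 140 days.
140 is a multiple of 7, so 26 August 2187 falls on the same weekday: Sunday.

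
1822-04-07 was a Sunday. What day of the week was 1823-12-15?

Monday

April 7, 1822 → April 7, 1823: 365 days.
April 1823: 30 − 7 = 23 days remain.
Then May (31), June (30), July (31), August (31), September (30), October (31), November (30): 31 + 30 + 31 + 31 + 30 + 31 + 30 = 214 days.
December 1–15, 1823: 15 days.
Residual: 252 days.
Total: 617 days.
617 mod 7 = 1, so 1 day after Sunday is Monday.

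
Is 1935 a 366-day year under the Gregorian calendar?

1935 is not a leap year.

No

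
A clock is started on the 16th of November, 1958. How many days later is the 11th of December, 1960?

756

November 16, 1958 → November 16, 1959: 365 days.
November 16, 1959 → November 16, 1960: 366 days (1960 is a leap year).
November 1960: 30 − 16 = 14 days remain.
December 1–11, 1960: 11 days.
Residual: 25 days.
Total: 756 days.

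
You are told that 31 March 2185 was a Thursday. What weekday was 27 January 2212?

From March 31, 2185 to March 31, 2211: 26 years, of which 5 contain a Feb 29 — 21×365 + 5×366 = 9495 days.
(2200 is not a leap year (divisible by 100 but not 400).)
March 2211: 31 − 31 = 0 days remain.
Then 9 full months totalling 275 days.
January 1–27, 2212: 27 days.
Residual: 302 days.
Total: 9797 days.
9797 mod 7 = 4, so 4 days after Thursday is Monday.

Monday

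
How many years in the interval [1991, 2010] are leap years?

5

Years divisible by 4 in [1991, 2010]: 1992, 1996, 2000, 2004, 2008.
2000 is divisible by 400, so still leap.
No century exceptions apply. Count: 5.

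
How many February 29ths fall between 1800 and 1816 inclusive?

Years divisible by 4 in [1800, 1816]: 1800, 1804, 1808, 1812, 1816.
Of these, 1800 is divisible by 100 but not 400, so not leap.
Leap years: 5 − 1 = 4.

4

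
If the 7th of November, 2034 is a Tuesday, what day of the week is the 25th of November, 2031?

Count forward from the earlier date (November 25, 2031) to the later (November 7, 2034):
November 25, 2031 → November 25, 2032: 366 days (2032 is a leap year).
November 25, 2032 → November 25, 2033: 365 days.
November 2033: 30 − 25 = 5 days remain.
Then 11 full months totalling 335 days.
November 1–7, 2034: 7 days.
Residual: 347 days.
Total: 1078 days.
1078 is a multiple of 7, so the 25th of November, 2031 falls on the same weekday: Tuesday.

Tuesday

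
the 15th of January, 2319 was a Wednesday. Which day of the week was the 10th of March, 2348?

Day-of-year of January 15, 2319: 15.
Day-of-year of March 10, 2348: 70.
2319 has 365 days, so 365 − 15 = 350 days remain in 2319.
Full years 2320–2347: 21 common + 7 leap = 21×365 + 7×366 = 10227 days.
Total: 350 + 10227 + 70 = 10647 days.
10647 is a multiple of 7, so the 10th of March, 2348 falls on the same weekday: Wednesday.

Wednesday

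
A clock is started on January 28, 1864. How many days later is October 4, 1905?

From January 28, 1864 to January 28, 1905: 41 years, of which 10 contain a Feb 29 — 31×365 + 10×366 = 14975 days.
(1900 is not a leap year (divisible by 100 but not 400).)
January 1905: 31 − 28 = 3 days remain.
Then February 1905 (28), March (31), April (30), May (31), June (30), July (31), August (31), September (30): 28 + 31 + 30 + 31 + 30 + 31 + 31 + 30 = 242 days.
October 1–4, 1905: 4 days.
Residual: 249 days.
Total: 15224 days.

15224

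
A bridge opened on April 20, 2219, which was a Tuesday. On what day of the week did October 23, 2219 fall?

Saturday

April 2219: 30 − 20 = 10 days remain.
Then May (31), June (30), July (31), August (31), September (30): 31 + 30 + 31 + 31 + 30 = 153 days.
October 1–23, 2219: 23 days.
Total: 10 + 153 + 23 = 186 days.
186 mod 7 = 4, so 4 days after Tuesday is Saturday.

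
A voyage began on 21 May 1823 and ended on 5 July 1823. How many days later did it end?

45

May 1823: 31 − 21 = 10 days remain.
Then June (30): 30 days.
July 1–5, 1823: 5 days.
Total: 10 + 30 + 5 = 45 days.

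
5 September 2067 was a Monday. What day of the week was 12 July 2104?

Saturday

From September 5, 2067 to September 5, 2103: 36 years, of which 8 contain a Feb 29 — 28×365 + 8×366 = 13148 days.
(2100 is not a leap year (divisible by 100 but not 400).)
September 2103: 30 − 5 = 25 days remain.
Then 9 full months totalling 274 days.
July 1–12, 2104: 12 days.
Residual: 311 days.
Total: 13459 days.
13459 mod 7 = 5, so 5 days after Monday is Saturday.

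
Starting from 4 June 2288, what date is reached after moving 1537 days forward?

19 August 2292

Count 1537 days after June 4, 2288:
Day-of-year of June 4, 2288: 156.
Day-of-year of August 19, 2292: 232.
2288 has 366 days, so 366 − 156 = 210 days remain in 2288.
Full years: 2289: 365; 2290: 365; 2291: 365. Sum = 1095.
Total: 210 + 1095 + 232 = 1537 days.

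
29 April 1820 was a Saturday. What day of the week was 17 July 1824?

Saturday

April 29, 1820 → April 29, 1821: 365 days.
April 29, 1821 → April 29, 1822: 365 days.
April 29, 1822 → April 29, 1823: 365 days.
April 29, 1823 → April 29, 1824: 366 days (1824 is a leap year).
April 1824: 30 − 29 = 1 day remains.
Then May (31), June (30): 31 + 30 = 61 days.
July 1–17, 1824: 17 days.
Residual: 79 days.
Total: 1540 days.
1540 is a multiple of 7, so 17 July 1824 falls on the same weekday: Saturday.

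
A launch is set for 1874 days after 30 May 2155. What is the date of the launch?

16 July 2160

Count 1874 days after May 30, 2155:
Day-of-year of May 30, 2155: 150.
Day-of-year of July 16, 2160: 198.
2155 has 365 days, so 365 − 150 = 215 days remain in 2155.
Full years: 2156: 366; 2157: 365; 2158: 365; 2159: 365. Sum = 1461.
Total: 215 + 1461 + 198 = 1874 days.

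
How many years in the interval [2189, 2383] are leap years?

46

Years divisible by 4: 2192, 2196, …, 2380 — 48 in all.
Of these, 2200, 2300 are divisible by 100 but not 400, so not leap.
Leap years: 48 − 2 = 46.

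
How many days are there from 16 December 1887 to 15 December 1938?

From December 16, 1887 to December 16, 1937: 50 years, of which 12 contain a Feb 29 — 38×365 + 12×366 = 18262 days.
(1900 is not a leap year (divisible by 100 but not 400).)
December 1937: 31 − 16 = 15 days remain.
Then 11 full months totalling 334 days.
December 1–15, 1938: 15 days.
Residual: 364 days.
Total: 18626 days.

18626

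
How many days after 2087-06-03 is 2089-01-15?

June 3, 2087 → June 3, 2088: 366 days (2088 is a leap year).
June 2088: 30 − 3 = 27 days remain.
Then July (31), August (31), September (30), October (31), November (30), December (31): 31 + 31 + 30 + 31 + 30 + 31 = 184 days.
January 1–15, 2089: 15 days.
Residual: 226 days.
Total: 592 days.

592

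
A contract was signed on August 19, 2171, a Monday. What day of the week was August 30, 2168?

Tuesday

Count forward from the earlier date (August 30, 2168) to the later (August 19, 2171):
Day-of-year of August 30, 2168: 243.
Day-of-year of August 19, 2171: 231.
2168 has 366 days, so 366 − 243 = 123 days remain in 2168.
Full years: 2169: 365; 2170: 365. Sum = 730.
Total: 123 + 730 + 231 = 1084 days.
1084 mod 7 = 6, so 6 days before Monday is Tuesday.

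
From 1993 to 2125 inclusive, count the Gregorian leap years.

Years divisible by 4: 1996, 2000, …, 2124 — 33 in all.
Of these, 2100 is divisible by 100 but not 400, so not leap.
2000 is divisible by 400, so still leap.
Leap years: 33 − 1 = 32.

32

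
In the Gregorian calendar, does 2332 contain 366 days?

2332 is a leap year.

Yes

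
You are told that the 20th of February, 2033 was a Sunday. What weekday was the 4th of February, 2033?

Count forward from the earlier date (February 4, 2033) to the later (February 20, 2033):
Within February 2033: 20 − 4 = 16 days.
16 mod 7 = 2, so 2 days before Sunday is Friday.

Friday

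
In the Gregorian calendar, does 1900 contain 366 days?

No

1900 is not a leap year (divisible by 100 but not 400).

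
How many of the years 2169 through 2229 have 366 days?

Years divisible by 4: 2172, 2176, …, 2228 — 15 in all.
Of these, 2200 is divisible by 100 but not 400, so not leap.
Leap years: 15 − 1 = 14.

14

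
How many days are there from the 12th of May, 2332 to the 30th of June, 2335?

Day-of-year of May 12, 2332: 133.
Day-of-year of June 30, 2335: 181.
2332 has 366 days, so 366 − 133 = 233 days remain in 2332.
Full years: 2333: 365; 2334: 365. Sum = 730.
Total: 233 + 730 + 181 = 1144 days.

1144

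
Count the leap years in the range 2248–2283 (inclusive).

9

Years divisible by 4 in [2248, 2283]: 2248, 2252, 2256, 2260, 2264, 2268, 2272, 2276, 2280.
No century exceptions apply. Count: 9.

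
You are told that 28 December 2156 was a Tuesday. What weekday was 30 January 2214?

From December 28, 2156 to December 28, 2213: 57 years, of which 13 contain a Feb 29 — 44×365 + 13×366 = 20818 days.
(2200 is not a leap year (divisible by 100 but not 400).)
December 2213: 31 − 28 = 3 days remain.
January 1–30, 2214: 30 days.
Residual: 33 days.
Total: 20851 days.
20851 mod 7 = 5, so 5 days after Tuesday is Sunday.

Sunday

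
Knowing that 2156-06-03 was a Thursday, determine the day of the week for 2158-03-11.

June 3, 2156 → June 3, 2157: 365 days.
June 2157: 30 − 3 = 27 days remain.
Then July (31), August (31), September (30), October (31), November (30), December (31), January (31), February 2158 (28): 31 + 31 + 30 + 31 + 30 + 31 + 31 + 28 = 243 days.
March 1–11, 2158: 11 days.
Residual: 281 days.
Total: 646 days.
646 mod 7 = 2, so 2 days after Thursday is Saturday.

Saturday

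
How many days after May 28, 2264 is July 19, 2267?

Day-of-year of May 28, 2264: 149.
Day-of-year of July 19, 2267: 200.
2264 has 366 days, so 366 − 149 = 217 days remain in 2264.
Full years: 2265: 365; 2266: 365. Sum = 730.
Total: 217 + 730 + 200 = 1147 days.

1147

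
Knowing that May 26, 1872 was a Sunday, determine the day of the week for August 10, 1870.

Count forward from the earlier date (August 10, 1870) to the later (May 26, 1872):
August 1870: 31 − 10 = 21 days remain.
Then 20 full months totalling 608 days.
May 1–26, 1872: 26 days.
Total: 21 + 608 + 26 = 655 days.
655 mod 7 = 4, so 4 days before Sunday is Wednesday.

Wednesday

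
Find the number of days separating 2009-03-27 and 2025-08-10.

5980

From March 27, 2009 to March 27, 2025: 16 years, of which 4 contain a Feb 29 — 12×365 + 4×366 = 5844 days.
March 2025: 31 − 27 = 4 days remain.
Then April (30), May (31), June (30), July (31): 30 + 31 + 30 + 31 = 122 days.
August 1–10, 2025: 10 days.
Residual: 136 days.
Total: 5980 days.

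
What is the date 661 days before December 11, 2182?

February 18, 2181

Count 661 days before December 11, 2182:
February 2181: 28 − 18 = 10 days remain (2181 is not a leap year, so February has 28 days).
Then 21 full months totalling 640 days.
December 1–11, 2182: 11 days.
Total: 10 + 640 + 11 = 661 days.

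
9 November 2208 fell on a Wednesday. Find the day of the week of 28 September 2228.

Sunday

Day-of-year of November 9, 2208: 314.
Day-of-year of September 28, 2228: 272.
2208 has 366 days, so 366 − 314 = 52 days remain in 2208.
Full years 2209–2227: 15 common + 4 leap = 15×365 + 4×366 = 6939 days.
Total: 52 + 6939 + 272 = 7263 days.
7263 mod 7 = 4, so 4 days after Wednesday is Sunday.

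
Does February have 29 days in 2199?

2199 is not a leap year.

No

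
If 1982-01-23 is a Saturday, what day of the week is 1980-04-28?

Monday

Count forward from the earlier date (April 28, 1980) to the later (January 23, 1982):
April 1980: 30 − 28 = 2 days remain.
Then 20 full months totalling 610 days.
January 1–23, 1982: 23 days.
Total: 2 + 610 + 23 = 635 days.
635 mod 7 = 5, so 5 days before Saturday is Monday.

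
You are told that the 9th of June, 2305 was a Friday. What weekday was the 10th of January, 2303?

Saturday

Count forward from the earlier date (January 10, 2303) to the later (June 9, 2305):
Day-of-year of January 10, 2303: 10.
Day-of-year of June 9, 2305: 160.
2303 has 365 days, so 365 − 10 = 355 days remain in 2303.
Full years: 2304: 366. Sum = 366.
Total: 355 + 366 + 160 = 881 days.
881 mod 7 = 6, so 6 days before Friday is Saturday.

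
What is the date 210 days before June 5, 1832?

November 8, 1831

Count 210 days before June 5, 1832:
Day-of-year of November 8, 1831: 312.
Day-of-year of June 5, 1832: 157.
1831 has 365 days, so 365 − 312 = 53 days remain in 1831.
Total: 53 + 157 = 210 days.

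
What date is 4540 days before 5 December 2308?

30 June 2296

Count 4540 days before December 5, 2308:
From June 30, 2296 to June 30, 2308: 12 years, of which 2 contain a Feb 29 — 10×365 + 2×366 = 4382 days.
(2300 is not a leap year (divisible by 100 but not 400).)
June 2308: 30 − 30 = 0 days remain.
Then July (31), August (31), September (30), October (31), November (30): 31 + 31 + 30 + 31 + 30 = 153 days.
December 1–5, 2308: 5 days.
Residual: 158 days.
Total: 4540 days.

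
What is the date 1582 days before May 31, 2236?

January 31, 2232

Count 1582 days before May 31, 2236:
Day-of-year of January 31, 2232: 31.
Day-of-year of May 31, 2236: 152.
2232 has 366 days, so 366 − 31 = 335 days remain in 2232.
Full years: 2233: 365; 2234: 365; 2235: 365. Sum = 1095.
Total: 335 + 1095 + 152 = 1582 days.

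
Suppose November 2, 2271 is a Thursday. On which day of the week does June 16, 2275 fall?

November 2, 2271 → November 2, 2272: 366 days (2272 is a leap year).
November 2, 2272 → November 2, 2273: 365 days.
November 2, 2273 → November 2, 2274: 365 days.
November 2274: 30 − 2 = 28 days remain.
Then December (31), January (31), February 2275 (28), March (31), April (30), May (31): 31 + 31 + 28 + 31 + 30 + 31 = 182 days.
June 1–16, 2275: 16 days.
Residual: 226 days.
Total: 1322 days.
1322 mod 7 = 6, so 6 days after Thursday is Wednesday.

Wednesday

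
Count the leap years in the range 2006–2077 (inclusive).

Years divisible by 4: 2008, 2012, …, 2076 — 18 in all.
No century exceptions apply. Count: 18.

18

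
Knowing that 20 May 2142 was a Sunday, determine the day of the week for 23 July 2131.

Monday

Count forward from the earlier date (July 23, 2131) to the later (May 20, 2142):
From July 23, 2131 to July 23, 2141: 10 years, of which 3 contain a Feb 29 — 7×365 + 3×366 = 3653 days.
July 2141: 31 − 23 = 8 days remain.
Then 9 full months totalling 273 days.
May 1–20, 2142: 20 days.
Residual: 301 days.
Total: 3954 days.
3954 mod 7 = 6, so 6 days before Sunday is Monday.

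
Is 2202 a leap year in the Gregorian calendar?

2202 is not a leap year.

No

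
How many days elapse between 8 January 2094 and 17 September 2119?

9382

Day-of-year of January 8, 2094: 8.
Day-of-year of September 17, 2119: 260.
2094 has 365 days, so 365 − 8 = 357 days remain in 2094.
Full years 2095–2118: 19 common + 5 leap = 19×365 + 5×366 = 8765 days.
Total: 357 + 8765 + 260 = 9382 days.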